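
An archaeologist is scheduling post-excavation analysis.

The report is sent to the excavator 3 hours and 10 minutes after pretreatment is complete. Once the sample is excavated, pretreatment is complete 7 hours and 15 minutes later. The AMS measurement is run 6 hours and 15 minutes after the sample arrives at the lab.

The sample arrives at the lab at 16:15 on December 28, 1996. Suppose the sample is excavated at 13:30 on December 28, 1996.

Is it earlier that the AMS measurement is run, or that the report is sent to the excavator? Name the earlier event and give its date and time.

The sample arrives at the lab: 16:15 Dec 28, 1996.
The AMS measurement is run: 16:15 Dec 28, 1996 + 6h15m = 22:30 Dec 28, 1996.
The sample is excavated: 13:30 Dec 28, 1996.
Pretreatment is complete: 13:30 Dec 28, 1996 + 7h15m = 20:45 Dec 28, 1996.
The report is sent to the excavator: 20:45 Dec 28, 1996 + 3h10m = 23:55 Dec 28, 1996.
Comparing: the AMS measurement is run at 22:30 Dec 28, 1996 vs the report is sent to the excavator at 23:55 Dec 28, 1996. Earlier: the AMS measurement is run.

The AMS measurement is run — 22:30 on December 28, 1996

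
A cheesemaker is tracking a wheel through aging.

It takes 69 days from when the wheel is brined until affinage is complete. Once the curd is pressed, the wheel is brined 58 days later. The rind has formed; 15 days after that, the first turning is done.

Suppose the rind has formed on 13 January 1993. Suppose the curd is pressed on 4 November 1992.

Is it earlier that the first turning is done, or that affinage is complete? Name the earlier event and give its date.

The rind has formed: Jan 13, 1993.
The first turning is done: Jan 13, 1993 + 15 days = Jan 28, 1993.
The curd is pressed: Nov 4, 1992.
The wheel is brined: Nov 4, 1992 + 58 days = Jan 1, 1993.
Affinage is complete: Jan 1, 1993 + 69 days = Mar 11, 1993.
Comparing: the first turning is done on Jan 28, 1993 vs affinage is complete on Mar 11, 1993. Earlier: the first turning is done.

The first turning is done — 28 January 1993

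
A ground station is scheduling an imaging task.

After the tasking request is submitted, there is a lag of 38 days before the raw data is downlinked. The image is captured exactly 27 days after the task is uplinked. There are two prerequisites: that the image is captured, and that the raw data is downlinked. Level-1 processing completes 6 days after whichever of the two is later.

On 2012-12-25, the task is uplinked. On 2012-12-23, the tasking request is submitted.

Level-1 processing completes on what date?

The task is uplinked: Dec 25, 2012.
The image is captured: Dec 25, 2012 + 27 days = Jan 21, 2013.
The tasking request is submitted: Dec 23, 2012.
The raw data is downlinked: Dec 23, 2012 + 38 days = Jan 30, 2013.
Both prerequisites met — the image is captured (Jan 21, 2013), the raw data is downlinked (Jan 30, 2013); the later is Jan 30, 2013.
Level-1 processing completes: Jan 30, 2013 + 6 days = Feb 5, 2013.

2013-02-05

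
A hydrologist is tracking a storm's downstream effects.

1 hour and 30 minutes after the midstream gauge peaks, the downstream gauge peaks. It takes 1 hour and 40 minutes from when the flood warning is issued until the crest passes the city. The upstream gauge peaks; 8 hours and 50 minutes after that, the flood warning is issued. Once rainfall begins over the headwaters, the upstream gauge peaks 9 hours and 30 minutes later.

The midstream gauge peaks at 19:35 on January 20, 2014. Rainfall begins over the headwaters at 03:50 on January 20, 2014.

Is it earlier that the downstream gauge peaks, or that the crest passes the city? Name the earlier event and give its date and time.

The downstream gauge peaks — 21:05 on January 20, 2014

The midstream gauge peaks: 19:35 Jan 20, 2014.
The downstream gauge peaks: 19:35 Jan 20, 2014 + 1h30m = 21:05 Jan 20, 2014.
Rainfall begins over the headwaters: 03:50 Jan 20, 2014.
The upstream gauge peaks: 03:50 Jan 20, 2014 + 9h30m = 13:20 Jan 20, 2014.
The flood warning is issued: 13:20 Jan 20, 2014 + 8h50m = 22:10 Jan 20, 2014.
The crest passes the city: 22:10 Jan 20, 2014 + 1h40m = 23:50 Jan 20, 2014.
Comparing: the downstream gauge peaks at 21:05 Jan 20, 2014 vs the crest passes the city at 23:50 Jan 20, 2014. Earlier: the downstream gauge peaks.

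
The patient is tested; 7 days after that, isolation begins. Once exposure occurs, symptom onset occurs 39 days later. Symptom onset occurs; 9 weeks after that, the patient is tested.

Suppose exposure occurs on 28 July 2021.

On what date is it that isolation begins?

14 November 2021

Exposure occurs: Jul 28, 2021.
Symptom onset occurs: Jul 28, 2021 + 39 days = Sep 5, 2021.
The patient is tested: Sep 5, 2021 + 9 weeks = Nov 7, 2021.
Isolation begins: Nov 7, 2021 + 7 days = Nov 14, 2021.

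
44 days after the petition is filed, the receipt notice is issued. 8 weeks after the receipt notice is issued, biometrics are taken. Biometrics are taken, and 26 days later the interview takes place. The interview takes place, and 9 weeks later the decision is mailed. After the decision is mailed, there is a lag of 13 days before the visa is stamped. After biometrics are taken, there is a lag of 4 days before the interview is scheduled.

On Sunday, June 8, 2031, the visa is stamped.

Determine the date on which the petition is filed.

The visa is stamped: Jun 8, 2031.
The decision is mailed: Jun 8, 2031 − 13 days = May 26, 2031.
The interview takes place: May 26, 2031 − 9 weeks = Mar 24, 2031.
Biometrics are taken: Mar 24, 2031 − 26 days = Feb 26, 2031.
The receipt notice is issued: Feb 26, 2031 − 8 weeks = Jan 1, 2031.
The petition is filed: Jan 1, 2031 − 44 days = Nov 18, 2030.

Monday, November 18, 2030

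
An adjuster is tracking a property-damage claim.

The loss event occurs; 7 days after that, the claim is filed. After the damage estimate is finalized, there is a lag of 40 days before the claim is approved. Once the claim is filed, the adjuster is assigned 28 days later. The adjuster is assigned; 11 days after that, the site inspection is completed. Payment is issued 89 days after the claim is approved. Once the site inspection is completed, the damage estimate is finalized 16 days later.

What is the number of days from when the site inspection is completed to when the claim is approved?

Causal path: the site inspection is completed → the damage estimate is finalized → the claim is approved.
Total delay along the path: 16 + 40 = 56 days.

56 days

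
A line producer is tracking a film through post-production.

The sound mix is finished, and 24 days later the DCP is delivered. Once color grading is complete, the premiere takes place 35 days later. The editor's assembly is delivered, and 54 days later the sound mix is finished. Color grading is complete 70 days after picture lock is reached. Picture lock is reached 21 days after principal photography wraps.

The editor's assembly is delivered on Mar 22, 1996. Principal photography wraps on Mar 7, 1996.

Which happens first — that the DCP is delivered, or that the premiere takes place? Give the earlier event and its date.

The editor's assembly is delivered: Mar 22, 1996.
The sound mix is finished: Mar 22, 1996 + 54 days = May 15, 1996.
The DCP is delivered: May 15, 1996 + 24 days = Jun 8, 1996.
Principal photography wraps: Mar 7, 1996.
Picture lock is reached: Mar 7, 1996 + 21 days = Mar 28, 1996.
Color grading is complete: Mar 28, 1996 + 70 days = Jun 6, 1996.
The premiere takes place: Jun 6, 1996 + 35 days = Jul 11, 1996.
Comparing: the DCP is delivered on Jun 8, 1996 vs the premiere takes place on Jul 11, 1996. Earlier: the DCP is delivered.

The DCP is delivered — Jun 8, 1996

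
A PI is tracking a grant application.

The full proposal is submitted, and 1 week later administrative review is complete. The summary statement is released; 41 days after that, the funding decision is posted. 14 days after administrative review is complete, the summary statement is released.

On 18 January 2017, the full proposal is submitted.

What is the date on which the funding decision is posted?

The full proposal is submitted: Jan 18, 2017.
Administrative review is complete: Jan 18, 2017 + 1 week = Jan 25, 2017.
The summary statement is released: Jan 25, 2017 + 14 days = Feb 8, 2017.
The funding decision is posted: Feb 8, 2017 + 41 days = Mar 21, 2017.

21 March 2017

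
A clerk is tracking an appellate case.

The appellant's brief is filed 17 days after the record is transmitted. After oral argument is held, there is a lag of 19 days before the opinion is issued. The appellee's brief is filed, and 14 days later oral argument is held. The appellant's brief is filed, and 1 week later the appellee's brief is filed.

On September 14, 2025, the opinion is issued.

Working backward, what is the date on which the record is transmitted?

July 19, 2025

The opinion is issued: Sep 14, 2025.
Oral argument is held: Sep 14, 2025 − 19 days = Aug 26, 2025.
The appellee's brief is filed: Aug 26, 2025 − 14 days = Aug 12, 2025.
The appellant's brief is filed: Aug 12, 2025 − 1 week = Aug 5, 2025.
The record is transmitted: Aug 5, 2025 − 17 days = Jul 19, 2025.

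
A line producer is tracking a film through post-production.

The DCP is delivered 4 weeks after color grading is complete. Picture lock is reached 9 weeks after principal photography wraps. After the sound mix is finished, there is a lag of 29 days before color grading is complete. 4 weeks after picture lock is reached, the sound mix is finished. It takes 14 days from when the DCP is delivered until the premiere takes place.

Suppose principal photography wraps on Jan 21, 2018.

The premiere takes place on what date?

Jul 2, 2018

Principal photography wraps: Jan 21, 2018.
Picture lock is reached: Jan 21, 2018 + 9 weeks = Mar 25, 2018.
The sound mix is finished: Mar 25, 2018 + 4 weeks = Apr 22, 2018.
Color grading is complete: Apr 22, 2018 + 29 days = May 21, 2018.
The DCP is delivered: May 21, 2018 + 4 weeks = Jun 18, 2018.
The premiere takes place: Jun 18, 2018 + 14 days = Jul 2, 2018.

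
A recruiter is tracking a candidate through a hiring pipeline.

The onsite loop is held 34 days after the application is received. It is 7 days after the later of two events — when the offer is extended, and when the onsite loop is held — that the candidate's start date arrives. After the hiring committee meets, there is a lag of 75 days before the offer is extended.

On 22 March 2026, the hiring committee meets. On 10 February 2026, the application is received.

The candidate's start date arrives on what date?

12 June 2026

The hiring committee meets: Mar 22, 2026.
The offer is extended: Mar 22, 2026 + 75 days = Jun 5, 2026.
The application is received: Feb 10, 2026.
The onsite loop is held: Feb 10, 2026 + 34 days = Mar 16, 2026.
Both prerequisites met — the offer is extended (Jun 5, 2026), the onsite loop is held (Mar 16, 2026); the later is Jun 5, 2026.
The candidate's start date arrives: Jun 5, 2026 + 7 days = Jun 12, 2026.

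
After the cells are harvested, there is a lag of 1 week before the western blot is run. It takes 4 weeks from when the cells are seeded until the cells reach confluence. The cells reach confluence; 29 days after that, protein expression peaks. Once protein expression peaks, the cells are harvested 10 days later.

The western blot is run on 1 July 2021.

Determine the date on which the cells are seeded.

18 April 2021

The western blot is run: Jul 1, 2021.
The cells are harvested: Jul 1, 2021 − 1 week = Jun 24, 2021.
Protein expression peaks: Jun 24, 2021 − 10 days = Jun 14, 2021.
The cells reach confluence: Jun 14, 2021 − 29 days = May 16, 2021.
The cells are seeded: May 16, 2021 − 4 weeks = Apr 18, 2021.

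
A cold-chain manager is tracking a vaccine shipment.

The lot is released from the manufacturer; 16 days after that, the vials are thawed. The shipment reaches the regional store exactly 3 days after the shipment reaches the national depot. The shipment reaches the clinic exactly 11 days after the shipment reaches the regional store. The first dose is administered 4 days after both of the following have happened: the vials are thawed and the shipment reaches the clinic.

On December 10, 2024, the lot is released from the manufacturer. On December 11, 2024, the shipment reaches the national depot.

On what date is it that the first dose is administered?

The lot is released from the manufacturer: Dec 10, 2024.
The vials are thawed: Dec 10, 2024 + 16 days = Dec 26, 2024.
The shipment reaches the national depot: Dec 11, 2024.
The shipment reaches the regional store: Dec 11, 2024 + 3 days = Dec 14, 2024.
The shipment reaches the clinic: Dec 14, 2024 + 11 days = Dec 25, 2024.
Both prerequisites met — the vials are thawed (Dec 26, 2024), the shipment reaches the clinic (Dec 25, 2024); the later is Dec 26, 2024.
The first dose is administered: Dec 26, 2024 + 4 days = Dec 30, 2024.

December 30, 2024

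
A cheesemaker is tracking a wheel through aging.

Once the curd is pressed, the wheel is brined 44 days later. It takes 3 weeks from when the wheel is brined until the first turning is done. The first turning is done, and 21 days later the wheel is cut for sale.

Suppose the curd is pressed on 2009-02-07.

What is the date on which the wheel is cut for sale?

2009-05-04

The curd is pressed: Feb 7, 2009.
The wheel is brined: Feb 7, 2009 + 44 days = Mar 23, 2009.
The first turning is done: Mar 23, 2009 + 3 weeks = Apr 13, 2009.
The wheel is cut for sale: Apr 13, 2009 + 21 days = May 4, 2009.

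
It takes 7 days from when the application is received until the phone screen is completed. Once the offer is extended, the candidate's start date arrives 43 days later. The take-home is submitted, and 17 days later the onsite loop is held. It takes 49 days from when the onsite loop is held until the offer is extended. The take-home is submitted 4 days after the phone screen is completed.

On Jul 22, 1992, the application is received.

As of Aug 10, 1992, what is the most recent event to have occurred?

The application is received: Jul 22, 1992.
The phone screen is completed: Jul 22, 1992 + 7 days = Jul 29, 1992.
The take-home is submitted: Jul 29, 1992 + 4 days = Aug 2, 1992.
The onsite loop is held: Aug 2, 1992 + 17 days = Aug 19, 1992.
The offer is extended: Aug 19, 1992 + 49 days = Oct 7, 1992.
The candidate's start date arrives: Oct 7, 1992 + 43 days = Nov 19, 1992.
Aug 10, 1992 falls between when the take-home is submitted (Aug 2, 1992) and when the onsite loop is held (Aug 19, 1992).

The take-home is submitted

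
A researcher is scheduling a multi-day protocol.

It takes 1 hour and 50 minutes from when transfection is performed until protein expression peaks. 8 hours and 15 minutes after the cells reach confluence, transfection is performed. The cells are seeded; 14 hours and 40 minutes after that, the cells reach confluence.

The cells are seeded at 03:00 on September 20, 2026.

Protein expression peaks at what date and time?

03:45 on September 21, 2026

The cells are seeded: 03:00 Sep 20, 2026.
The cells reach confluence: 03:00 Sep 20, 2026 + 14h40m = 17:40 Sep 20, 2026.
Transfection is performed: 17:40 Sep 20, 2026 + 8h15m = 01:55 Sep 21, 2026.
Protein expression peaks: 01:55 Sep 21, 2026 + 1h50m = 03:45 Sep 21, 2026.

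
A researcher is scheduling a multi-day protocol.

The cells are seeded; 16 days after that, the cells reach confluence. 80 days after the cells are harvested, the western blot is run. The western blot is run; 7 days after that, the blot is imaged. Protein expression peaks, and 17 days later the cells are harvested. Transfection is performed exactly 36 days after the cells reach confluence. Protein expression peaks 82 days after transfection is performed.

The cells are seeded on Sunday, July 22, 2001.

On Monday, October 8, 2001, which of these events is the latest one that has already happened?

The cells are seeded: Jul 22, 2001.
The cells reach confluence: Jul 22, 2001 + 16 days = Aug 7, 2001.
Transfection is performed: Aug 7, 2001 + 36 days = Sep 12, 2001.
Protein expression peaks: Sep 12, 2001 + 82 days = Dec 3, 2001.
The cells are harvested: Dec 3, 2001 + 17 days = Dec 20, 2001.
The western blot is run: Dec 20, 2001 + 80 days = Mar 10, 2002.
The blot is imaged: Mar 10, 2002 + 7 days = Mar 17, 2002.
Oct 8, 2001 falls between when transfection is performed (Sep 12, 2001) and when protein expression peaks (Dec 3, 2001).

Transfection is performed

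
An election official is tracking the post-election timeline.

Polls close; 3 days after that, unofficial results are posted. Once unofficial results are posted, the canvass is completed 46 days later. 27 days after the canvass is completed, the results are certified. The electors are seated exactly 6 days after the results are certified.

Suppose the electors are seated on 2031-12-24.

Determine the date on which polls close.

The electors are seated: Dec 24, 2031.
The results are certified: Dec 24, 2031 − 6 days = Dec 18, 2031.
The canvass is completed: Dec 18, 2031 − 27 days = Nov 21, 2031.
Unofficial results are posted: Nov 21, 2031 − 46 days = Oct 6, 2031.
Polls close: Oct 6, 2031 − 3 days = Oct 3, 2031.

2031-10-03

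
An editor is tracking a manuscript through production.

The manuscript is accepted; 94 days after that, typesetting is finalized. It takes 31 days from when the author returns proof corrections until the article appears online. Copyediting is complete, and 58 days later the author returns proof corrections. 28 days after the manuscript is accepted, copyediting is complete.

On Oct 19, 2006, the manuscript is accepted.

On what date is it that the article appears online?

The manuscript is accepted: Oct 19, 2006.
Copyediting is complete: Oct 19, 2006 + 28 days = Nov 16, 2006.
The author returns proof corrections: Nov 16, 2006 + 58 days = Jan 13, 2007.
The article appears online: Jan 13, 2007 + 31 days = Feb 13, 2007.

Feb 13, 2007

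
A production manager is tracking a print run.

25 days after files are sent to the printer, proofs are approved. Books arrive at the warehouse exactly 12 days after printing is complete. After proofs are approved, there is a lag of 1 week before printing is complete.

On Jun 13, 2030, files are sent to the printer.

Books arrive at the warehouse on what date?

Jul 27, 2030

Files are sent to the printer: Jun 13, 2030.
Proofs are approved: Jun 13, 2030 + 25 days = Jul 8, 2030.
Printing is complete: Jul 8, 2030 + 1 week = Jul 15, 2030.
Books arrive at the warehouse: Jul 15, 2030 + 12 days = Jul 27, 2030.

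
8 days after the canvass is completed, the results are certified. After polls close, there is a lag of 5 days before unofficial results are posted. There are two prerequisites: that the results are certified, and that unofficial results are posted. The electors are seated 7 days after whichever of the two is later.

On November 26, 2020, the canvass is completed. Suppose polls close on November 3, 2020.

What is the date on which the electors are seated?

December 11, 2020

The canvass is completed: Nov 26, 2020.
The results are certified: Nov 26, 2020 + 8 days = Dec 4, 2020.
Polls close: Nov 3, 2020.
Unofficial results are posted: Nov 3, 2020 + 5 days = Nov 8, 2020.
Both prerequisites met — the results are certified (Dec 4, 2020), unofficial results are posted (Nov 8, 2020); the later is Dec 4, 2020.
The electors are seated: Dec 4, 2020 + 7 days = Dec 11, 2020.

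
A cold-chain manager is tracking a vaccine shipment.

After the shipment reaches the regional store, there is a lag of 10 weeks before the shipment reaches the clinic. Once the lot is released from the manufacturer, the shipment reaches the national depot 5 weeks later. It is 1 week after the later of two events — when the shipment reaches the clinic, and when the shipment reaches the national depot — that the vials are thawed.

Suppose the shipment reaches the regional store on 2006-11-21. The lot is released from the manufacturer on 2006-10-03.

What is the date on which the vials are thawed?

The shipment reaches the regional store: Nov 21, 2006.
The shipment reaches the clinic: Nov 21, 2006 + 10 weeks = Jan 30, 2007.
The lot is released from the manufacturer: Oct 3, 2006.
The shipment reaches the national depot: Oct 3, 2006 + 5 weeks = Nov 7, 2006.
Both prerequisites met — the shipment reaches the clinic (Jan 30, 2007), the shipment reaches the national depot (Nov 7, 2006); the later is Jan 30, 2007.
The vials are thawed: Jan 30, 2007 + 1 week = Feb 6, 2007.

2007-02-06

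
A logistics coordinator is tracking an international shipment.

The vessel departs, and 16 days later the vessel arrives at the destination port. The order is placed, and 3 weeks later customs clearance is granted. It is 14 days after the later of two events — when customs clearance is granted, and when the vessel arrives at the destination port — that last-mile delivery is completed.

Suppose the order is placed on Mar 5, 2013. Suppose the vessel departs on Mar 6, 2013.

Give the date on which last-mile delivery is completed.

The order is placed: Mar 5, 2013.
Customs clearance is granted: Mar 5, 2013 + 3 weeks = Mar 26, 2013.
The vessel departs: Mar 6, 2013.
The vessel arrives at the destination port: Mar 6, 2013 + 16 days = Mar 22, 2013.
Both prerequisites met — customs clearance is granted (Mar 26, 2013), the vessel arrives at the destination port (Mar 22, 2013); the later is Mar 26, 2013.
Last-mile delivery is completed: Mar 26, 2013 + 14 days = Apr 9, 2013.

Apr 9, 2013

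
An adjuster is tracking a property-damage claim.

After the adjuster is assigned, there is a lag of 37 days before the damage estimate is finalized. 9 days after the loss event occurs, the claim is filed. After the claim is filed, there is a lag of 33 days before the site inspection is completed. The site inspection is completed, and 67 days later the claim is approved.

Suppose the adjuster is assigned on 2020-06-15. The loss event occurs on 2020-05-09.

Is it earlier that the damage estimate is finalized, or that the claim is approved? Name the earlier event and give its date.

The adjuster is assigned: Jun 15, 2020.
The damage estimate is finalized: Jun 15, 2020 + 37 days = Jul 22, 2020.
The loss event occurs: May 9, 2020.
The claim is filed: May 9, 2020 + 9 days = May 18, 2020.
The site inspection is completed: May 18, 2020 + 33 days = Jun 20, 2020.
The claim is approved: Jun 20, 2020 + 67 days = Aug 26, 2020.
Comparing: the damage estimate is finalized on Jul 22, 2020 vs the claim is approved on Aug 26, 2020. Earlier: the damage estimate is finalized.

The damage estimate is finalized — 2020-07-22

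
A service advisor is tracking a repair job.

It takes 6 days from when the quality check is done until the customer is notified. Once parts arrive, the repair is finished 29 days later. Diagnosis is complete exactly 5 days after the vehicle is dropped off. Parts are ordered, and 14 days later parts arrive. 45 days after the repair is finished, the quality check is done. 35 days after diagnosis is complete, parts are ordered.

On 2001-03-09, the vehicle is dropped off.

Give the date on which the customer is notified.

The vehicle is dropped off: Mar 9, 2001.
Diagnosis is complete: Mar 9, 2001 + 5 days = Mar 14, 2001.
Parts are ordered: Mar 14, 2001 + 35 days = Apr 18, 2001.
Parts arrive: Apr 18, 2001 + 14 days = May 2, 2001.
The repair is finished: May 2, 2001 + 29 days = May 31, 2001.
The quality check is done: May 31, 2001 + 45 days = Jul 15, 2001.
The customer is notified: Jul 15, 2001 + 6 days = Jul 21, 2001.

2001-07-21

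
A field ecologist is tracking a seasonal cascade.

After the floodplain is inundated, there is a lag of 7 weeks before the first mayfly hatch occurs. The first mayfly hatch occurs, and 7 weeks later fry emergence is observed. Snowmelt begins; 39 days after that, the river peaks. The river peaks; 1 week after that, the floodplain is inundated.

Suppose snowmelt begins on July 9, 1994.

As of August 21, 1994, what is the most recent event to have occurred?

The river peaks

Snowmelt begins: Jul 9, 1994.
The river peaks: Jul 9, 1994 + 39 days = Aug 17, 1994.
The floodplain is inundated: Aug 17, 1994 + 1 week = Aug 24, 1994.
The first mayfly hatch occurs: Aug 24, 1994 + 7 weeks = Oct 12, 1994.
Fry emergence is observed: Oct 12, 1994 + 7 weeks = Nov 30, 1994.
Aug 21, 1994 falls between when the river peaks (Aug 17, 1994) and when the floodplain is inundated (Aug 24, 1994).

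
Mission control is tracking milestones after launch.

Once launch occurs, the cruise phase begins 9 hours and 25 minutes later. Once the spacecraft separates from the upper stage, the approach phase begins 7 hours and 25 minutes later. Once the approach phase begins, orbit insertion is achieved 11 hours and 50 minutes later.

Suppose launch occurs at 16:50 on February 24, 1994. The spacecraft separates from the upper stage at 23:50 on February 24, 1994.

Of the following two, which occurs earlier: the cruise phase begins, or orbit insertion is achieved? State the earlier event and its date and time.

The cruise phase begins — 02:15 on February 25, 1994

Launch occurs: 16:50 Feb 24, 1994.
The cruise phase begins: 16:50 Feb 24, 1994 + 9h25m = 02:15 Feb 25, 1994.
The spacecraft separates from the upper stage: 23:50 Feb 24, 1994.
The approach phase begins: 23:50 Feb 24, 1994 + 7h25m = 07:15 Feb 25, 1994.
Orbit insertion is achieved: 07:15 Feb 25, 1994 + 11h50m = 19:05 Feb 25, 1994.
Comparing: the cruise phase begins at 02:15 Feb 25, 1994 vs orbit insertion is achieved at 19:05 Feb 25, 1994. Earlier: the cruise phase begins.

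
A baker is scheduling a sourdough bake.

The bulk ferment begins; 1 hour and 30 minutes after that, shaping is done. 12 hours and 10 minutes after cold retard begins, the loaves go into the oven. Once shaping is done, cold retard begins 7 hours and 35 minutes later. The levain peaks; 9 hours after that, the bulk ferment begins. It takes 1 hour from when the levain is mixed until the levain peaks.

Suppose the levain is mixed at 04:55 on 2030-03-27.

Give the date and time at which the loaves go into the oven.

The levain is mixed: 04:55 Mar 27, 2030.
The levain peaks: 04:55 Mar 27, 2030 + 1h = 05:55 Mar 27, 2030.
The bulk ferment begins: 05:55 Mar 27, 2030 + 9h = 14:55 Mar 27, 2030.
Shaping is done: 14:55 Mar 27, 2030 + 1h30m = 16:25 Mar 27, 2030.
Cold retard begins: 16:25 Mar 27, 2030 + 7h35m = 00:00 Mar 28, 2030.
The loaves go into the oven: 00:00 Mar 28, 2030 + 12h10m = 12:10 Mar 28, 2030.

12:10 on 2030-03-28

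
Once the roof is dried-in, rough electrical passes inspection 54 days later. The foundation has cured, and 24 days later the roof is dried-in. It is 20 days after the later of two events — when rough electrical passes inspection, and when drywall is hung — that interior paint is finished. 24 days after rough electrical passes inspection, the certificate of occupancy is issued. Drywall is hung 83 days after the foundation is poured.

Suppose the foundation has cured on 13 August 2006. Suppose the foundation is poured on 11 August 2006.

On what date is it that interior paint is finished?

The foundation has cured: Aug 13, 2006.
The roof is dried-in: Aug 13, 2006 + 24 days = Sep 6, 2006.
Rough electrical passes inspection: Sep 6, 2006 + 54 days = Oct 30, 2006.
The foundation is poured: Aug 11, 2006.
Drywall is hung: Aug 11, 2006 + 83 days = Nov 2, 2006.
Both prerequisites met — rough electrical passes inspection (Oct 30, 2006), drywall is hung (Nov 2, 2006); the later is Nov 2, 2006.
Interior paint is finished: Nov 2, 2006 + 20 days = Nov 22, 2006.

22 November 2006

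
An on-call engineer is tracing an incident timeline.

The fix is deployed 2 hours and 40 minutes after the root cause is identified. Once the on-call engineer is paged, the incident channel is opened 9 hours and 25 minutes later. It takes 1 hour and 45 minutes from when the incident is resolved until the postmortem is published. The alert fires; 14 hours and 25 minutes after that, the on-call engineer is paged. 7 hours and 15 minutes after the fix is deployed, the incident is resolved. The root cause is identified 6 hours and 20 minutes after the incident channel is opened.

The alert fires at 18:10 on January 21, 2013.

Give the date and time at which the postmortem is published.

The alert fires: 18:10 Jan 21, 2013.
The on-call engineer is paged: 18:10 Jan 21, 2013 + 14h25m = 08:35 Jan 22, 2013.
The incident channel is opened: 08:35 Jan 22, 2013 + 9h25m = 18:00 Jan 22, 2013.
The root cause is identified: 18:00 Jan 22, 2013 + 6h20m = 00:20 Jan 23, 2013.
The fix is deployed: 00:20 Jan 23, 2013 + 2h40m = 03:00 Jan 23, 2013.
The incident is resolved: 03:00 Jan 23, 2013 + 7h15m = 10:15 Jan 23, 2013.
The postmortem is published: 10:15 Jan 23, 2013 + 1h45m = 12:00 Jan 23, 2013.

12:00 on January 23, 2013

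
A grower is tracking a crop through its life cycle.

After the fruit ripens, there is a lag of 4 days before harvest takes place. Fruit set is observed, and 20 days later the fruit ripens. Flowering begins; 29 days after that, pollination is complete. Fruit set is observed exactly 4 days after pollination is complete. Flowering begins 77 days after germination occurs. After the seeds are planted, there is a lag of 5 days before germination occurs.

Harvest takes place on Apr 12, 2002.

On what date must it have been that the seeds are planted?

Harvest takes place: Apr 12, 2002.
The fruit ripens: Apr 12, 2002 − 4 days = Apr 8, 2002.
Fruit set is observed: Apr 8, 2002 − 20 days = Mar 19, 2002.
Pollination is complete: Mar 19, 2002 − 4 days = Mar 15, 2002.
Flowering begins: Mar 15, 2002 − 29 days = Feb 14, 2002.
Germination occurs: Feb 14, 2002 − 77 days = Nov 29, 2001.
The seeds are planted: Nov 29, 2001 − 5 days = Nov 24, 2001.

Nov 24, 2001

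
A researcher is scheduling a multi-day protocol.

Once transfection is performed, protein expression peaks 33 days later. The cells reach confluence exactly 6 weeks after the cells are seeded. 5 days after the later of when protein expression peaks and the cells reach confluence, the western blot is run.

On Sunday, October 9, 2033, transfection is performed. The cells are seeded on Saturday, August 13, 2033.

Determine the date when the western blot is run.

Transfection is performed: Oct 9, 2033.
Protein expression peaks: Oct 9, 2033 + 33 days = Nov 11, 2033.
The cells are seeded: Aug 13, 2033.
The cells reach confluence: Aug 13, 2033 + 6 weeks = Sep 24, 2033.
Both prerequisites met — protein expression peaks (Nov 11, 2033), the cells reach confluence (Sep 24, 2033); the later is Nov 11, 2033.
The western blot is run: Nov 11, 2033 + 5 days = Nov 16, 2033.

Wednesday, November 16, 2033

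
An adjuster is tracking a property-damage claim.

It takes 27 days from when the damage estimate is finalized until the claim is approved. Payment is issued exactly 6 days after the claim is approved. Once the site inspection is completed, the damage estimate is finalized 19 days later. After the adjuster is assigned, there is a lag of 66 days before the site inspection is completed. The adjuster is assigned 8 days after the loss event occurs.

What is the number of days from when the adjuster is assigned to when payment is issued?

Causal path: the adjuster is assigned → the site inspection is completed → the damage estimate is finalized → the claim is approved → payment is issued.
Total delay along the path: 66 + 19 + 27 + 6 = 118 days.

118 days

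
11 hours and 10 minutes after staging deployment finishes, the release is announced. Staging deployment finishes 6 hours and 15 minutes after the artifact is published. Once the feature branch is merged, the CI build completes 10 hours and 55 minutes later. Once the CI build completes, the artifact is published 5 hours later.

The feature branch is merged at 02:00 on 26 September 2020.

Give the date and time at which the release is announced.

The feature branch is merged: 02:00 Sep 26, 2020.
The CI build completes: 02:00 Sep 26, 2020 + 10h55m = 12:55 Sep 26, 2020.
The artifact is published: 12:55 Sep 26, 2020 + 5h = 17:55 Sep 26, 2020.
Staging deployment finishes: 17:55 Sep 26, 2020 + 6h15m = 00:10 Sep 27, 2020.
The release is announced: 00:10 Sep 27, 2020 + 11h10m = 11:20 Sep 27, 2020.

11:20 on 27 September 2020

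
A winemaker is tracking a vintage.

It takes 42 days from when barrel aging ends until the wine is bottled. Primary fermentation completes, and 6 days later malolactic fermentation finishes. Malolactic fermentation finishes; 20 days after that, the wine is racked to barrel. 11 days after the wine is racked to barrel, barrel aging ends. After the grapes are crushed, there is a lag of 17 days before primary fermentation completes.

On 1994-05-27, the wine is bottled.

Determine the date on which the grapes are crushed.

1994-02-20

The wine is bottled: May 27, 1994.
Barrel aging ends: May 27, 1994 − 42 days = Apr 15, 1994.
The wine is racked to barrel: Apr 15, 1994 − 11 days = Apr 4, 1994.
Malolactic fermentation finishes: Apr 4, 1994 − 20 days = Mar 15, 1994.
Primary fermentation completes: Mar 15, 1994 − 6 days = Mar 9, 1994.
The grapes are crushed: Mar 9, 1994 − 17 days = Feb 20, 1994.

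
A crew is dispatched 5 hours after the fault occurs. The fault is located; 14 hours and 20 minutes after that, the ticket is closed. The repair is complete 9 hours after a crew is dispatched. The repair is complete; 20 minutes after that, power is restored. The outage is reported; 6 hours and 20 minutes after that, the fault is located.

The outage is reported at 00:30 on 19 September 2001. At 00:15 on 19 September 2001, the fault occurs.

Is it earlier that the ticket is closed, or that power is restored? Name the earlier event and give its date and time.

The outage is reported: 00:30 Sep 19, 2001.
The fault is located: 00:30 Sep 19, 2001 + 6h20m = 06:50 Sep 19, 2001.
The ticket is closed: 06:50 Sep 19, 2001 + 14h20m = 21:10 Sep 19, 2001.
The fault occurs: 00:15 Sep 19, 2001.
A crew is dispatched: 00:15 Sep 19, 2001 + 5h = 05:15 Sep 19, 2001.
The repair is complete: 05:15 Sep 19, 2001 + 9h = 14:15 Sep 19, 2001.
Power is restored: 14:15 Sep 19, 2001 + 20m = 14:35 Sep 19, 2001.
Comparing: the ticket is closed at 21:10 Sep 19, 2001 vs power is restored at 14:35 Sep 19, 2001. Earlier: power is restored.

Power is restored — 14:35 on 19 September 2001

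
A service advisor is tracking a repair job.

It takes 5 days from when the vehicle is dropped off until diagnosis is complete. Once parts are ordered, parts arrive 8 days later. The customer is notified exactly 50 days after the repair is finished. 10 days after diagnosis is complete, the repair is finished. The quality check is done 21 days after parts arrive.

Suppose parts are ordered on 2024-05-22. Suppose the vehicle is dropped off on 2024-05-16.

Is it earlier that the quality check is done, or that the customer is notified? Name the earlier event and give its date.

The quality check is done — 2024-06-20

Parts are ordered: May 22, 2024.
Parts arrive: May 22, 2024 + 8 days = May 30, 2024.
The quality check is done: May 30, 2024 + 21 days = Jun 20, 2024.
The vehicle is dropped off: May 16, 2024.
Diagnosis is complete: May 16, 2024 + 5 days = May 21, 2024.
The repair is finished: May 21, 2024 + 10 days = May 31, 2024.
The customer is notified: May 31, 2024 + 50 days = Jul 20, 2024.
Comparing: the quality check is done on Jun 20, 2024 vs the customer is notified on Jul 20, 2024. Earlier: the quality check is done.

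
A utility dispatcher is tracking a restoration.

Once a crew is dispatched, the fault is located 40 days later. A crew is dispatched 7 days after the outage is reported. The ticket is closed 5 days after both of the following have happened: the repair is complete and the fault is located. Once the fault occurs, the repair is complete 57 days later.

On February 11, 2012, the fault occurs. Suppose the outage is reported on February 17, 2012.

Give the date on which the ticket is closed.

The fault occurs: Feb 11, 2012.
The repair is complete: Feb 11, 2012 + 57 days = Apr 8, 2012.
The outage is reported: Feb 17, 2012.
A crew is dispatched: Feb 17, 2012 + 7 days = Feb 24, 2012.
The fault is located: Feb 24, 2012 + 40 days = Apr 4, 2012.
Both prerequisites met — the repair is complete (Apr 8, 2012), the fault is located (Apr 4, 2012); the later is Apr 8, 2012.
The ticket is closed: Apr 8, 2012 + 5 days = Apr 13, 2012.

April 13, 2012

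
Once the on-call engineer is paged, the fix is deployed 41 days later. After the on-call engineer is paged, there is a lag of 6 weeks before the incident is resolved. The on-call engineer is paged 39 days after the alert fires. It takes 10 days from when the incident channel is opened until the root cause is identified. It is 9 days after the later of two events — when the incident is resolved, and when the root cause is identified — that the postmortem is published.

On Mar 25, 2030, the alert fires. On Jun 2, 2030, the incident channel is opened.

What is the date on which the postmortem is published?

The alert fires: Mar 25, 2030.
The on-call engineer is paged: Mar 25, 2030 + 39 days = May 3, 2030.
The incident is resolved: May 3, 2030 + 6 weeks = Jun 14, 2030.
The incident channel is opened: Jun 2, 2030.
The root cause is identified: Jun 2, 2030 + 10 days = Jun 12, 2030.
Both prerequisites met — the incident is resolved (Jun 14, 2030), the root cause is identified (Jun 12, 2030); the later is Jun 14, 2030.
The postmortem is published: Jun 14, 2030 + 9 days = Jun 23, 2030.

Jun 23, 2030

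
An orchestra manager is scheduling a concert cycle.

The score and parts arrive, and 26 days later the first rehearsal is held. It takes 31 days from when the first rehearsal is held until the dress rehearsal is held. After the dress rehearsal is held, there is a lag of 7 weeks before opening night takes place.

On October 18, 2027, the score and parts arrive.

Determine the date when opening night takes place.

February 1, 2028

The score and parts arrive: Oct 18, 2027.
The first rehearsal is held: Oct 18, 2027 + 26 days = Nov 13, 2027.
The dress rehearsal is held: Nov 13, 2027 + 31 days = Dec 14, 2027.
Opening night takes place: Dec 14, 2027 + 7 weeks = Feb 1, 2028.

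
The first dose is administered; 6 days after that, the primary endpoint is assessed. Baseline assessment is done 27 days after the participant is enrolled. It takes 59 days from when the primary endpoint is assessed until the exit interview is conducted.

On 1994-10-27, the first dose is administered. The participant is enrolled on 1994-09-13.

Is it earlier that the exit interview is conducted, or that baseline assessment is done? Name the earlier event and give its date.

The first dose is administered: Oct 27, 1994.
The primary endpoint is assessed: Oct 27, 1994 + 6 days = Nov 2, 1994.
The exit interview is conducted: Nov 2, 1994 + 59 days = Dec 31, 1994.
The participant is enrolled: Sep 13, 1994.
Baseline assessment is done: Sep 13, 1994 + 27 days = Oct 10, 1994.
Comparing: the exit interview is conducted on Dec 31, 1994 vs baseline assessment is done on Oct 10, 1994. Earlier: baseline assessment is done.

Baseline assessment is done — 1994-10-10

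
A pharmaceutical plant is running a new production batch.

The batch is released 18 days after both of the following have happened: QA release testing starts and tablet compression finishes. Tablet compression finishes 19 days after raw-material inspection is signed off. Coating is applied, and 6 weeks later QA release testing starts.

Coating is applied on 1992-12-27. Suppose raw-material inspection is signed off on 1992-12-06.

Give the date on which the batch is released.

1993-02-25

Coating is applied: Dec 27, 1992.
QA release testing starts: Dec 27, 1992 + 6 weeks = Feb 7, 1993.
Raw-material inspection is signed off: Dec 6, 1992.
Tablet compression finishes: Dec 6, 1992 + 19 days = Dec 25, 1992.
Both prerequisites met — QA release testing starts (Feb 7, 1993), tablet compression finishes (Dec 25, 1992); the later is Feb 7, 1993.
The batch is released: Feb 7, 1993 + 18 days = Feb 25, 1993.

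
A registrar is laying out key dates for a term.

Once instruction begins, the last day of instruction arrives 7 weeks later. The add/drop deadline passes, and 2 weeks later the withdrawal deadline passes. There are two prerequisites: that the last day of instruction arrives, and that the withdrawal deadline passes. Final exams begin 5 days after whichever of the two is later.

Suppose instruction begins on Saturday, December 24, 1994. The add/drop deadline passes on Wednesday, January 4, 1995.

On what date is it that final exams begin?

Instruction begins: Dec 24, 1994.
The last day of instruction arrives: Dec 24, 1994 + 7 weeks = Feb 11, 1995.
The add/drop deadline passes: Jan 4, 1995.
The withdrawal deadline passes: Jan 4, 1995 + 2 weeks = Jan 18, 1995.
Both prerequisites met — the last day of instruction arrives (Feb 11, 1995), the withdrawal deadline passes (Jan 18, 1995); the later is Feb 11, 1995.
Final exams begin: Feb 11, 1995 + 5 days = Feb 16, 1995.

Thursday, February 16, 1995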